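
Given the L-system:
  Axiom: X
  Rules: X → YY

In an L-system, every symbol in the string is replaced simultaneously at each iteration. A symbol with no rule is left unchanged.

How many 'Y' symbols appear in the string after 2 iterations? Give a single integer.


Answer: 2

Derivation:
Step 0: X  (0 'Y')
Step 1: YY  (2 'Y')
Step 2: YY  (2 'Y')


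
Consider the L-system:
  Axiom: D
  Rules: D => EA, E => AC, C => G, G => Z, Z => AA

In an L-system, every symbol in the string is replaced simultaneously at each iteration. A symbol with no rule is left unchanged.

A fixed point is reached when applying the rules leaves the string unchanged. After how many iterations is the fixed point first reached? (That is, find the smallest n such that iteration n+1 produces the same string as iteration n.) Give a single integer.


Answer: 5

Derivation:
Step 0: D
Step 1: EA
Step 2: ACA
Step 3: AGA
Step 4: AZA
Step 5: AAAA
Step 6: AAAA  (unchanged — fixed point at step 5)


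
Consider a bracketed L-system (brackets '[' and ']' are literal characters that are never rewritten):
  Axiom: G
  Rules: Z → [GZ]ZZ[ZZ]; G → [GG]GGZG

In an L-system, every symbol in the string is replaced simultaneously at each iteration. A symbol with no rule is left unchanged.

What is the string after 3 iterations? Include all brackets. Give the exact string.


Answer: [[[GG]GGZG[GG]GGZG][GG]GGZG[GG]GGZG[GZ]ZZ[ZZ][GG]GGZG[[GG]GGZG[GG]GGZG][GG]GGZG[GG]GGZG[GZ]ZZ[ZZ][GG]GGZG][[GG]GGZG[GG]GGZG][GG]GGZG[GG]GGZG[GZ]ZZ[ZZ][GG]GGZG[[GG]GGZG[GG]GGZG][GG]GGZG[GG]GGZG[GZ]ZZ[ZZ][GG]GGZG[[GG]GGZG[GZ]ZZ[ZZ]][GZ]ZZ[ZZ][GZ]ZZ[ZZ][[GZ]ZZ[ZZ][GZ]ZZ[ZZ]][[GG]GGZG[GG]GGZG][GG]GGZG[GG]GGZG[GZ]ZZ[ZZ][GG]GGZG

Derivation:
Step 0: G
Step 1: [GG]GGZG
Step 2: [[GG]GGZG[GG]GGZG][GG]GGZG[GG]GGZG[GZ]ZZ[ZZ][GG]GGZG
Step 3: [[[GG]GGZG[GG]GGZG][GG]GGZG[GG]GGZG[GZ]ZZ[ZZ][GG]GGZG[[GG]GGZG[GG]GGZG][GG]GGZG[GG]GGZG[GZ]ZZ[ZZ][GG]GGZG][[GG]GGZG[GG]GGZG][GG]GGZG[GG]GGZG[GZ]ZZ[ZZ][GG]GGZG[[GG]GGZG[GG]GGZG][GG]GGZG[GG]GGZG[GZ]ZZ[ZZ][GG]GGZG[[GG]GGZG[GZ]ZZ[ZZ]][GZ]ZZ[ZZ][GZ]ZZ[ZZ][[GZ]ZZ[ZZ][GZ]ZZ[ZZ]][[GG]GGZG[GG]GGZG][GG]GGZG[GG]GGZG[GZ]ZZ[ZZ][GG]GGZG


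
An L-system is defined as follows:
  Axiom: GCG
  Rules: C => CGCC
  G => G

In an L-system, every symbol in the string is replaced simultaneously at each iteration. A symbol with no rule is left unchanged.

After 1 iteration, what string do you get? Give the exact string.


Answer: GCGCCG

Derivation:
Step 0: GCG
Step 1: GCGCCG


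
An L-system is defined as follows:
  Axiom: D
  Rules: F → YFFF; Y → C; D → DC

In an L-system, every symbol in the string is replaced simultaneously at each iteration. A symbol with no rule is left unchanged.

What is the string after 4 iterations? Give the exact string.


Step 0: D
Step 1: DC
Step 2: DCC
Step 3: DCCC
Step 4: DCCCC

Answer: DCCCC


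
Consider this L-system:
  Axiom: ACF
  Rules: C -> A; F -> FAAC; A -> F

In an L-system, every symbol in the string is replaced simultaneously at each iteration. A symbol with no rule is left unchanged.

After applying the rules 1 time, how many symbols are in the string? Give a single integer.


Answer: 6

Derivation:
Step 0: length = 3
Step 1: length = 6


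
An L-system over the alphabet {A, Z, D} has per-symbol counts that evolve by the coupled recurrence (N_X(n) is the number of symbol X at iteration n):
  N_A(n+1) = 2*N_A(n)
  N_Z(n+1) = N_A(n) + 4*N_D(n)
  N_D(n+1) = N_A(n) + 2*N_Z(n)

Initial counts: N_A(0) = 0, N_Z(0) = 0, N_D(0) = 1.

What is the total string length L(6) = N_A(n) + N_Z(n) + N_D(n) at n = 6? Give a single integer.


Step 0: N_A=0, N_Z=0, N_D=1, L=1
Step 1: N_A=0, N_Z=4, N_D=0, L=4
Step 2: N_A=0, N_Z=0, N_D=8, L=8
Step 3: N_A=0, N_Z=32, N_D=0, L=32
Step 4: N_A=0, N_Z=0, N_D=64, L=64
Step 5: N_A=0, N_Z=256, N_D=0, L=256
Step 6: N_A=0, N_Z=0, N_D=512, L=512

Answer: 512


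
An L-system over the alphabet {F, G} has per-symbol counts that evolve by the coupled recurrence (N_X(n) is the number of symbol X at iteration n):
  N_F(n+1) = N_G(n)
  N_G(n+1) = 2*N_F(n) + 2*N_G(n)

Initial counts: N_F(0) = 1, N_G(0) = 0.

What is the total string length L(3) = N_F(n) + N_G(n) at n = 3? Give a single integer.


Answer: 16

Derivation:
Step 0: N_F=1, N_G=0, L=1
Step 1: N_F=0, N_G=2, L=2
Step 2: N_F=2, N_G=4, L=6
Step 3: N_F=4, N_G=12, L=16


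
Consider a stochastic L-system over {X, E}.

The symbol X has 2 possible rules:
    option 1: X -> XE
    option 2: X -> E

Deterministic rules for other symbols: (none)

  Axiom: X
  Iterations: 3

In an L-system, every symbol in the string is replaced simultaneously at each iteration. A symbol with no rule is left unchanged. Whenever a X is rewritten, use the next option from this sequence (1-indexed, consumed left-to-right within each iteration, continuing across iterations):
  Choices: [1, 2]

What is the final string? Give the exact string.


Step 0: X
Step 1: XE  (used choices [1])
Step 2: EE  (used choices [2])
Step 3: EE  (used choices [])

Answer: EE


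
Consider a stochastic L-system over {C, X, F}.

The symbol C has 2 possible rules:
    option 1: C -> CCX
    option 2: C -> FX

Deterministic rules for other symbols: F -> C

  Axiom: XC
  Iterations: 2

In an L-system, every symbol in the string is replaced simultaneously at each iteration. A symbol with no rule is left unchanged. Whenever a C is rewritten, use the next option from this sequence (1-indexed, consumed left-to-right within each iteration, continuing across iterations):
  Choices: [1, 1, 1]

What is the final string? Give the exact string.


Step 0: XC
Step 1: XCCX  (used choices [1])
Step 2: XCCXCCXX  (used choices [1, 1])

Answer: XCCXCCXX


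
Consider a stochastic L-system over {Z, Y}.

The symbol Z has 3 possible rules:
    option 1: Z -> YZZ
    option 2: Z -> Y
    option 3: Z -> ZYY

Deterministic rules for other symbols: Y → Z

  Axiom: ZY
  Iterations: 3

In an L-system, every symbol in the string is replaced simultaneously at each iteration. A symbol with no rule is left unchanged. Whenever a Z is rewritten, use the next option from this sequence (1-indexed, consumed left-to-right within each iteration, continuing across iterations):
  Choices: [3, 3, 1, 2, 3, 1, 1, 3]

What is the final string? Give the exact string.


Answer: YZZZYYYZZZYZZZYY

Derivation:
Step 0: ZY
Step 1: ZYYZ  (used choices [3])
Step 2: ZYYZZYZZ  (used choices [3, 1])
Step 3: YZZZYYYZZZYZZZYY  (used choices [2, 3, 1, 1, 3])


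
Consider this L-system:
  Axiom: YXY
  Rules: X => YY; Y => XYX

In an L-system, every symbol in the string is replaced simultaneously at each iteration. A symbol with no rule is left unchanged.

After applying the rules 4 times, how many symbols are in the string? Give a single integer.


Answer: 132

Derivation:
Step 0: length = 3
Step 1: length = 8
Step 2: length = 20
Step 3: length = 52
Step 4: length = 132


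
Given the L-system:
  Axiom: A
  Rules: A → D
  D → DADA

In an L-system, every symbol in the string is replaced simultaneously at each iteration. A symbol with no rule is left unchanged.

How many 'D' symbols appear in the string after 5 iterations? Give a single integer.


Step 0: A  (0 'D')
Step 1: D  (1 'D')
Step 2: DADA  (2 'D')
Step 3: DADADDADAD  (6 'D')
Step 4: DADADDADADDADADADADDADADDADA  (16 'D')
Step 5: DADADDADADDADADADADDADADDADADADADDADADDADADDADADDADADADADDADADDADADADADDADAD  (44 'D')

Answer: 44


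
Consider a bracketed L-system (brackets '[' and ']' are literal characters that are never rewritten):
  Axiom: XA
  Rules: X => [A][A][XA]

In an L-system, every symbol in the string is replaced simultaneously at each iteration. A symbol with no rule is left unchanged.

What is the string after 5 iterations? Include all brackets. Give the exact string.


Step 0: XA
Step 1: [A][A][XA]A
Step 2: [A][A][[A][A][XA]A]A
Step 3: [A][A][[A][A][[A][A][XA]A]A]A
Step 4: [A][A][[A][A][[A][A][[A][A][XA]A]A]A]A
Step 5: [A][A][[A][A][[A][A][[A][A][[A][A][XA]A]A]A]A]A

Answer: [A][A][[A][A][[A][A][[A][A][[A][A][XA]A]A]A]A]A


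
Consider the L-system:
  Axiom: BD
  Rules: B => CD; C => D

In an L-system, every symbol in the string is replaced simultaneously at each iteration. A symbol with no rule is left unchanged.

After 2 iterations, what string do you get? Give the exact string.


Answer: DDD

Derivation:
Step 0: BD
Step 1: CDD
Step 2: DDD


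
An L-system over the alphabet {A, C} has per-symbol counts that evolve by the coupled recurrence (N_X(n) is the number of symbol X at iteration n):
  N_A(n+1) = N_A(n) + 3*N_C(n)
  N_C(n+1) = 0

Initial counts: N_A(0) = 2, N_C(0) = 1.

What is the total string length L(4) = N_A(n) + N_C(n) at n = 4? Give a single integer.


Step 0: N_A=2, N_C=1, L=3
Step 1: N_A=5, N_C=0, L=5
Step 2: N_A=5, N_C=0, L=5
Step 3: N_A=5, N_C=0, L=5
Step 4: N_A=5, N_C=0, L=5

Answer: 5


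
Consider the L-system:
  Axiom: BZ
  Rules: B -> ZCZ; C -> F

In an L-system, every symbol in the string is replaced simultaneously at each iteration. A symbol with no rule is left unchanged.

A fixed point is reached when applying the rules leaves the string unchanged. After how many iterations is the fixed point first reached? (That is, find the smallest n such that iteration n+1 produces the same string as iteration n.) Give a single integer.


Step 0: BZ
Step 1: ZCZZ
Step 2: ZFZZ
Step 3: ZFZZ  (unchanged — fixed point at step 2)

Answer: 2


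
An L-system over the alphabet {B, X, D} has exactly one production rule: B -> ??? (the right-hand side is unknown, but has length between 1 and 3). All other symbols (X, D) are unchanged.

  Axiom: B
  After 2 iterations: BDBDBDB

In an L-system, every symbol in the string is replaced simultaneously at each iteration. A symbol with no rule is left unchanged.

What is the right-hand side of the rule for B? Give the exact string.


Answer: BDB

Derivation:
Trying B -> BDB:
  Step 0: B
  Step 1: BDB
  Step 2: BDBDBDB
Matches the given result.


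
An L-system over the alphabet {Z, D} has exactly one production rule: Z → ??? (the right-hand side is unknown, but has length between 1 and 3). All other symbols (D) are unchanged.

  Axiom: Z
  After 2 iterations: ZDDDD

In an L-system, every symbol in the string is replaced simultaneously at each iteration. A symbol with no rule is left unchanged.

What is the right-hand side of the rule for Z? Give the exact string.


Answer: ZDD

Derivation:
Trying Z → ZDD:
  Step 0: Z
  Step 1: ZDD
  Step 2: ZDDDD
Matches the given result.


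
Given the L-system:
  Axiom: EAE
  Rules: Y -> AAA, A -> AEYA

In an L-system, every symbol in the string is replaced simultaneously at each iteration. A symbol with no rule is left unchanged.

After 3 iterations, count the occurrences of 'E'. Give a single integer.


Answer: 12

Derivation:
Step 0: EAE  (2 'E')
Step 1: EAEYAE  (3 'E')
Step 2: EAEYAEAAAAEYAE  (5 'E')
Step 3: EAEYAEAAAAEYAEAEYAAEYAAEYAAEYAEAAAAEYAE  (12 'E')


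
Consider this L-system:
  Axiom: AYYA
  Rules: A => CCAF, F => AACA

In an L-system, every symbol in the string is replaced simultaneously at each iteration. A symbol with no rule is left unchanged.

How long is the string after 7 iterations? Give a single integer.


Answer: 1450

Derivation:
Step 0: length = 4
Step 1: length = 10
Step 2: length = 22
Step 3: length = 52
Step 4: length = 118
Step 5: length = 274
Step 6: length = 628
Step 7: length = 1450


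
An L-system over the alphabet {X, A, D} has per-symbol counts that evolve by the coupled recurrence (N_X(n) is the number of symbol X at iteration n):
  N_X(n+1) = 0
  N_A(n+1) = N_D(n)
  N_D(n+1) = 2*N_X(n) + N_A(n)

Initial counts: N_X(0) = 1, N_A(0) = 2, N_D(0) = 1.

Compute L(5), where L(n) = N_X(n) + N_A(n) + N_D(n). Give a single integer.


Step 0: N_X=1, N_A=2, N_D=1, L=4
Step 1: N_X=0, N_A=1, N_D=4, L=5
Step 2: N_X=0, N_A=4, N_D=1, L=5
Step 3: N_X=0, N_A=1, N_D=4, L=5
Step 4: N_X=0, N_A=4, N_D=1, L=5
Step 5: N_X=0, N_A=1, N_D=4, L=5

Answer: 5


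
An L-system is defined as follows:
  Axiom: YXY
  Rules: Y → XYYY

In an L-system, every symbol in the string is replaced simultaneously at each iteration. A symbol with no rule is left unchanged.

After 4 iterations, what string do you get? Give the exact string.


Answer: XXXXYYYXYYYXYYYXXYYYXYYYXYYYXXYYYXYYYXYYYXXXYYYXYYYXYYYXXYYYXYYYXYYYXXYYYXYYYXYYYXXXYYYXYYYXYYYXXYYYXYYYXYYYXXYYYXYYYXYYYXXXXXYYYXYYYXYYYXXYYYXYYYXYYYXXYYYXYYYXYYYXXXYYYXYYYXYYYXXYYYXYYYXYYYXXYYYXYYYXYYYXXXYYYXYYYXYYYXXYYYXYYYXYYYXXYYYXYYYXYYY

Derivation:
Step 0: YXY
Step 1: XYYYXXYYY
Step 2: XXYYYXYYYXYYYXXXYYYXYYYXYYY
Step 3: XXXYYYXYYYXYYYXXYYYXYYYXYYYXXYYYXYYYXYYYXXXXYYYXYYYXYYYXXYYYXYYYXYYYXXYYYXYYYXYYY
Step 4: XXXXYYYXYYYXYYYXXYYYXYYYXYYYXXYYYXYYYXYYYXXXYYYXYYYXYYYXXYYYXYYYXYYYXXYYYXYYYXYYYXXXYYYXYYYXYYYXXYYYXYYYXYYYXXYYYXYYYXYYYXXXXXYYYXYYYXYYYXXYYYXYYYXYYYXXYYYXYYYXYYYXXXYYYXYYYXYYYXXYYYXYYYXYYYXXYYYXYYYXYYYXXXYYYXYYYXYYYXXYYYXYYYXYYYXXYYYXYYYXYYY


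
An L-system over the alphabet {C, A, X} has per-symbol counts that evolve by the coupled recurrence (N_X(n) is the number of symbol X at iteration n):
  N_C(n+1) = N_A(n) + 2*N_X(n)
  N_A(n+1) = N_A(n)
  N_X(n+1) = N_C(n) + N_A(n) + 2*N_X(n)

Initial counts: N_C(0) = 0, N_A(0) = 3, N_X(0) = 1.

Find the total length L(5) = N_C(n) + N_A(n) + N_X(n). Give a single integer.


Answer: 700

Derivation:
Step 0: N_C=0, N_A=3, N_X=1, L=4
Step 1: N_C=5, N_A=3, N_X=5, L=13
Step 2: N_C=13, N_A=3, N_X=18, L=34
Step 3: N_C=39, N_A=3, N_X=52, L=94
Step 4: N_C=107, N_A=3, N_X=146, L=256
Step 5: N_C=295, N_A=3, N_X=402, L=700


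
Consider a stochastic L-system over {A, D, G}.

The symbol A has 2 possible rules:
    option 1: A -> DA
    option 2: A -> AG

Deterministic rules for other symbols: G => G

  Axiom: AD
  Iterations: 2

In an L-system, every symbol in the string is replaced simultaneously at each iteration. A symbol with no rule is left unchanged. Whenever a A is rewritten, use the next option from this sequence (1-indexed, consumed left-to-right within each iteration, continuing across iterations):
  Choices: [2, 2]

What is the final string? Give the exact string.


Answer: AGGD

Derivation:
Step 0: AD
Step 1: AGD  (used choices [2])
Step 2: AGGD  (used choices [2])


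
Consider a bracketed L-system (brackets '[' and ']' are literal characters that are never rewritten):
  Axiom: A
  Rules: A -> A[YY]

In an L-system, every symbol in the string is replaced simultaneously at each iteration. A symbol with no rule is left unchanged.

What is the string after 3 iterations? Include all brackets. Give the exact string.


Step 0: A
Step 1: A[YY]
Step 2: A[YY][YY]
Step 3: A[YY][YY][YY]

Answer: A[YY][YY][YY]


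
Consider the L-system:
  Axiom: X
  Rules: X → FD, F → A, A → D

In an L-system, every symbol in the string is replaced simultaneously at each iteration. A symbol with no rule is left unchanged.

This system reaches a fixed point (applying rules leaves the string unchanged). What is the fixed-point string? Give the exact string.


Answer: DD

Derivation:
Step 0: X
Step 1: FD
Step 2: AD
Step 3: DD
Step 4: DD  (unchanged — fixed point at step 3)


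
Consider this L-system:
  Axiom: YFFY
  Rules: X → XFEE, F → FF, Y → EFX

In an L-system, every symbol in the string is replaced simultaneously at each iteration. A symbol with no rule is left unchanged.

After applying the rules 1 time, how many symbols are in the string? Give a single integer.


Step 0: length = 4
Step 1: length = 10

Answer: 10


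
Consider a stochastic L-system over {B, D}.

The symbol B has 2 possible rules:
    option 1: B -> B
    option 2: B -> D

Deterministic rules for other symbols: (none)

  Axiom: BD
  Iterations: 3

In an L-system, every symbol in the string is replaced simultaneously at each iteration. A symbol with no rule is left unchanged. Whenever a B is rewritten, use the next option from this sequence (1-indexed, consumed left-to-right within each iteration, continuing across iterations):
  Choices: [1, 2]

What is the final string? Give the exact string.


Answer: DD

Derivation:
Step 0: BD
Step 1: BD  (used choices [1])
Step 2: DD  (used choices [2])
Step 3: DD  (used choices [])


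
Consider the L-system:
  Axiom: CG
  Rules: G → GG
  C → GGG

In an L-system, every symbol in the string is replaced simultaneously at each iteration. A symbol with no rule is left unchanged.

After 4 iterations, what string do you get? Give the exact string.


Step 0: CG
Step 1: GGGGG
Step 2: GGGGGGGGGG
Step 3: GGGGGGGGGGGGGGGGGGGG
Step 4: GGGGGGGGGGGGGGGGGGGGGGGGGGGGGGGGGGGGGGGG

Answer: GGGGGGGGGGGGGGGGGGGGGGGGGGGGGGGGGGGGGGGG


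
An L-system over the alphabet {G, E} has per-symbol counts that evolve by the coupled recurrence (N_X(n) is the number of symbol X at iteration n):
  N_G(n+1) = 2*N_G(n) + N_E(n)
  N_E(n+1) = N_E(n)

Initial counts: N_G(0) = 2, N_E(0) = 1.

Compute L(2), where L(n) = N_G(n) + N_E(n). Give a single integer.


Step 0: N_G=2, N_E=1, L=3
Step 1: N_G=5, N_E=1, L=6
Step 2: N_G=11, N_E=1, L=12

Answer: 12


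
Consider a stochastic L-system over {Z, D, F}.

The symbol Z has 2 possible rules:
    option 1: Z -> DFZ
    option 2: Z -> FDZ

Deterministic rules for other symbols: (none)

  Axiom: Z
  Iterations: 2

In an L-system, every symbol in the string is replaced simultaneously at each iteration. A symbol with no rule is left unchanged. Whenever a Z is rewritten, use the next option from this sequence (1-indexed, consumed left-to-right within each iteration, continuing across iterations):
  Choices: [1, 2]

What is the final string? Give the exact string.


Step 0: Z
Step 1: DFZ  (used choices [1])
Step 2: DFFDZ  (used choices [2])

Answer: DFFDZ


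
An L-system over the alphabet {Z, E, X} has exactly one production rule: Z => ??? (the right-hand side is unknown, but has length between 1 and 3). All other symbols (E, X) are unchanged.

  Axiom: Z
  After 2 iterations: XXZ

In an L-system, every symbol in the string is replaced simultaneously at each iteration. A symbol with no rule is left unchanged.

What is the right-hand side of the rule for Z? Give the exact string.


Trying Z => XZ:
  Step 0: Z
  Step 1: XZ
  Step 2: XXZ
Matches the given result.

Answer: XZ


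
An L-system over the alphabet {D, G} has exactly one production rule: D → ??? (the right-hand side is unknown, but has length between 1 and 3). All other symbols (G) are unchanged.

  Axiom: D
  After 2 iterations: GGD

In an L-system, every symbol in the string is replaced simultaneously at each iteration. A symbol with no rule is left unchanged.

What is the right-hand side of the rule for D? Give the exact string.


Answer: GD

Derivation:
Trying D → GD:
  Step 0: D
  Step 1: GD
  Step 2: GGD
Matches the given result.


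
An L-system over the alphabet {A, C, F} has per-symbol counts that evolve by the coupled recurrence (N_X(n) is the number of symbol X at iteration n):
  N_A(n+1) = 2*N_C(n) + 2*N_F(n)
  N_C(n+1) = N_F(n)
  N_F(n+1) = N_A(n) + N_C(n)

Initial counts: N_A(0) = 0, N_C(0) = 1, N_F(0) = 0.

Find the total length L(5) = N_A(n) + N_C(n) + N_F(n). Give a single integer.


Answer: 43

Derivation:
Step 0: N_A=0, N_C=1, N_F=0, L=1
Step 1: N_A=2, N_C=0, N_F=1, L=3
Step 2: N_A=2, N_C=1, N_F=2, L=5
Step 3: N_A=6, N_C=2, N_F=3, L=11
Step 4: N_A=10, N_C=3, N_F=8, L=21
Step 5: N_A=22, N_C=8, N_F=13, L=43


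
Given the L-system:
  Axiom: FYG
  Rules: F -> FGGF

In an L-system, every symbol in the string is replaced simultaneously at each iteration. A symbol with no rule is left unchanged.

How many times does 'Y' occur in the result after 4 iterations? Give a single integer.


Answer: 1

Derivation:
Step 0: FYG  (1 'Y')
Step 1: FGGFYG  (1 'Y')
Step 2: FGGFGGFGGFYG  (1 'Y')
Step 3: FGGFGGFGGFGGFGGFGGFGGFYG  (1 'Y')
Step 4: FGGFGGFGGFGGFGGFGGFGGFGGFGGFGGFGGFGGFGGFGGFGGFYG  (1 'Y')


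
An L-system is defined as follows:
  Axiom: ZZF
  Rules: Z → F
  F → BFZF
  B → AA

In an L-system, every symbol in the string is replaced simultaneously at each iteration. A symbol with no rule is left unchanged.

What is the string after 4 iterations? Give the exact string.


Step 0: ZZF
Step 1: FFBFZF
Step 2: BFZFBFZFAABFZFFBFZF
Step 3: AABFZFFBFZFAABFZFFBFZFAAAABFZFFBFZFBFZFAABFZFFBFZF
Step 4: AAAABFZFFBFZFBFZFAABFZFFBFZFAAAABFZFFBFZFBFZFAABFZFFBFZFAAAAAABFZFFBFZFBFZFAABFZFFBFZFAABFZFFBFZFAAAABFZFFBFZFBFZFAABFZFFBFZF

Answer: AAAABFZFFBFZFBFZFAABFZFFBFZFAAAABFZFFBFZFBFZFAABFZFFBFZFAAAAAABFZFFBFZFBFZFAABFZFFBFZFAABFZFFBFZFAAAABFZFFBFZFBFZFAABFZFFBFZF


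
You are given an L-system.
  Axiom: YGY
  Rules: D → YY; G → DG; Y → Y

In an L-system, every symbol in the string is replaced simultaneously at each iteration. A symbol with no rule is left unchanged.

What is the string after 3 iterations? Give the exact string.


Answer: YYYYYDGY

Derivation:
Step 0: YGY
Step 1: YDGY
Step 2: YYYDGY
Step 3: YYYYYDGY


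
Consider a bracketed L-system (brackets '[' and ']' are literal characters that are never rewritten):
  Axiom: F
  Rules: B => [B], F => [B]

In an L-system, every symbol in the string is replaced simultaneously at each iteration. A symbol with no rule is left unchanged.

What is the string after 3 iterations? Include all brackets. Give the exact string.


Answer: [[[B]]]

Derivation:
Step 0: F
Step 1: [B]
Step 2: [[B]]
Step 3: [[[B]]]


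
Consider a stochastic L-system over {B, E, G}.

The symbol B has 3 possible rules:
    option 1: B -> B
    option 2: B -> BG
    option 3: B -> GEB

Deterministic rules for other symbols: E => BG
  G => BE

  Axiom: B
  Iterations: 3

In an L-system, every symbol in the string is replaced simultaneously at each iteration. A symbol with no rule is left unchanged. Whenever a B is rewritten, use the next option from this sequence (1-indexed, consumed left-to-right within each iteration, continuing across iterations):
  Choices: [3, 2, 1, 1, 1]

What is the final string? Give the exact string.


Answer: BBGBBEBBE

Derivation:
Step 0: B
Step 1: GEB  (used choices [3])
Step 2: BEBGBG  (used choices [2])
Step 3: BBGBBEBBE  (used choices [1, 1, 1])


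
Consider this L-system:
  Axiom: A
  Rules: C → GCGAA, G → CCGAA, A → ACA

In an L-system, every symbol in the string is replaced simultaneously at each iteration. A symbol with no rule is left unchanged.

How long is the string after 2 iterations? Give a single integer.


Step 0: length = 1
Step 1: length = 3
Step 2: length = 11

Answer: 11


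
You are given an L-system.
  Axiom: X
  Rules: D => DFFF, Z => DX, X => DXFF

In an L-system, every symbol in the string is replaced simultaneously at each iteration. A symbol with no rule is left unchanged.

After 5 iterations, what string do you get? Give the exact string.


Answer: DFFFFFFFFFFFFDFFFFFFFFFDFFFFFFDFFFDXFFFFFFFFFF

Derivation:
Step 0: X
Step 1: DXFF
Step 2: DFFFDXFFFF
Step 3: DFFFFFFDFFFDXFFFFFF
Step 4: DFFFFFFFFFDFFFFFFDFFFDXFFFFFFFF
Step 5: DFFFFFFFFFFFFDFFFFFFFFFDFFFFFFDFFFDXFFFFFFFFFF


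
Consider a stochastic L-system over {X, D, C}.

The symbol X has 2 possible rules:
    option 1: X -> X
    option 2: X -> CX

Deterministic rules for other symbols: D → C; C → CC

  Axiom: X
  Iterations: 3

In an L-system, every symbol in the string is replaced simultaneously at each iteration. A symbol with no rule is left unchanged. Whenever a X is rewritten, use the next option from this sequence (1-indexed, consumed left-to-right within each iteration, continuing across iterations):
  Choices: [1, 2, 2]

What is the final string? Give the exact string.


Step 0: X
Step 1: X  (used choices [1])
Step 2: CX  (used choices [2])
Step 3: CCCX  (used choices [2])

Answer: CCCX


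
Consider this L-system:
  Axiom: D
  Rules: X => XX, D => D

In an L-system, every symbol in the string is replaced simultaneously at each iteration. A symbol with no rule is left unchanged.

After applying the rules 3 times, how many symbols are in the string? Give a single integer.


Answer: 1

Derivation:
Step 0: length = 1
Step 1: length = 1
Step 2: length = 1
Step 3: length = 1


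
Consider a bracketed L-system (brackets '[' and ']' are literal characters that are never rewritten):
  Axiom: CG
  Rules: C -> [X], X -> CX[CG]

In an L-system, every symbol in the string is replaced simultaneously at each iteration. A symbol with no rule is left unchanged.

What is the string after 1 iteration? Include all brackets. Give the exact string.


Step 0: CG
Step 1: [X]G

Answer: [X]G


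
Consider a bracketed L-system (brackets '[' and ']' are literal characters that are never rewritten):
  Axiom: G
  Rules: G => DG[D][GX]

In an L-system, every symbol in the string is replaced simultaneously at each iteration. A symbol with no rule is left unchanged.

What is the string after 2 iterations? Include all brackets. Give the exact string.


Step 0: G
Step 1: DG[D][GX]
Step 2: DDG[D][GX][D][DG[D][GX]X]

Answer: DDG[D][GX][D][DG[D][GX]X]


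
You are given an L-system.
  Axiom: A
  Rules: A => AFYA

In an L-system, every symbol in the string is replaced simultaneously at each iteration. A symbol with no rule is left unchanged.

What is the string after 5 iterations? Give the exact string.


Step 0: A
Step 1: AFYA
Step 2: AFYAFYAFYA
Step 3: AFYAFYAFYAFYAFYAFYAFYA
Step 4: AFYAFYAFYAFYAFYAFYAFYAFYAFYAFYAFYAFYAFYAFYAFYA
Step 5: AFYAFYAFYAFYAFYAFYAFYAFYAFYAFYAFYAFYAFYAFYAFYAFYAFYAFYAFYAFYAFYAFYAFYAFYAFYAFYAFYAFYAFYAFYAFYA

Answer: AFYAFYAFYAFYAFYAFYAFYAFYAFYAFYAFYAFYAFYAFYAFYAFYAFYAFYAFYAFYAFYAFYAFYAFYAFYAFYAFYAFYAFYAFYAFYA


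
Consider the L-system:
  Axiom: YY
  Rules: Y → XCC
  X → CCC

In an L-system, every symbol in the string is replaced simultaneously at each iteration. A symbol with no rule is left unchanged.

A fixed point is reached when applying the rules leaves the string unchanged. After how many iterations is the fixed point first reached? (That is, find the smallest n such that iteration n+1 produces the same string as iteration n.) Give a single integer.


Step 0: YY
Step 1: XCCXCC
Step 2: CCCCCCCCCC
Step 3: CCCCCCCCCC  (unchanged — fixed point at step 2)

Answer: 2


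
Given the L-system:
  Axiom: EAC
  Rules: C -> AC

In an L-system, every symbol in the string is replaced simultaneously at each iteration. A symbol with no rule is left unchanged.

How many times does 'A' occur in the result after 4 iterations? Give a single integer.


Step 0: EAC  (1 'A')
Step 1: EAAC  (2 'A')
Step 2: EAAAC  (3 'A')
Step 3: EAAAAC  (4 'A')
Step 4: EAAAAAC  (5 'A')

Answer: 5


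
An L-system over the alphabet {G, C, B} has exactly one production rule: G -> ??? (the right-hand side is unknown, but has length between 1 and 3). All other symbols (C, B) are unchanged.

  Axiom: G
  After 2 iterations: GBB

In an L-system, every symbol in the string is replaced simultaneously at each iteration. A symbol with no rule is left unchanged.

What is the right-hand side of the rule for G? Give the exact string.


Trying G -> GB:
  Step 0: G
  Step 1: GB
  Step 2: GBB
Matches the given result.

Answer: GB


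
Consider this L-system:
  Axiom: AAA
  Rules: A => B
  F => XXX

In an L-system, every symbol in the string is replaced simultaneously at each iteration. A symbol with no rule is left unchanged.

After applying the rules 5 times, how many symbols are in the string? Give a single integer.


Step 0: length = 3
Step 1: length = 3
Step 2: length = 3
Step 3: length = 3
Step 4: length = 3
Step 5: length = 3

Answer: 3


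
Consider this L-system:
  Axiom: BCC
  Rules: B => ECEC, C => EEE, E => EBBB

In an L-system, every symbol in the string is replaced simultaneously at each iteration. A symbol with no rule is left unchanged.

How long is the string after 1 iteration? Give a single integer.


Step 0: length = 3
Step 1: length = 10

Answer: 10


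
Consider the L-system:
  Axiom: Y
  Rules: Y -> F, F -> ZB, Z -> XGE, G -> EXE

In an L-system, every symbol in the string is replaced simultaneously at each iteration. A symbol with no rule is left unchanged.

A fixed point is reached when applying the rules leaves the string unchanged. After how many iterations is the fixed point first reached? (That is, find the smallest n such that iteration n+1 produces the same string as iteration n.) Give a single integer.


Step 0: Y
Step 1: F
Step 2: ZB
Step 3: XGEB
Step 4: XEXEEB
Step 5: XEXEEB  (unchanged — fixed point at step 4)

Answer: 4


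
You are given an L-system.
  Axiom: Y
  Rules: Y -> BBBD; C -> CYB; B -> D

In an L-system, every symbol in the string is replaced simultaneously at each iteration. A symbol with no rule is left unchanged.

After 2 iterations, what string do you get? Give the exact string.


Step 0: Y
Step 1: BBBD
Step 2: DDDD

Answer: DDDD


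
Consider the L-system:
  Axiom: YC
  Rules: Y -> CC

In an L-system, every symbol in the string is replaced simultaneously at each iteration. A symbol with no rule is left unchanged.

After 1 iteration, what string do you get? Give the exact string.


Step 0: YC
Step 1: CCC

Answer: CCC


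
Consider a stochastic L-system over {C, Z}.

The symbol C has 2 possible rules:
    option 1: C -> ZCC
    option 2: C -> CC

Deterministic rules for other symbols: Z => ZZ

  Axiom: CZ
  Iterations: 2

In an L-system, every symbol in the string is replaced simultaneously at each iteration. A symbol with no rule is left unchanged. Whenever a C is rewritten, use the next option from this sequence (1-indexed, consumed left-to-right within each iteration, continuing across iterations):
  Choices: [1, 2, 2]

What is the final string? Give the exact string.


Answer: ZZCCCCZZZZ

Derivation:
Step 0: CZ
Step 1: ZCCZZ  (used choices [1])
Step 2: ZZCCCCZZZZ  (used choices [2, 2])


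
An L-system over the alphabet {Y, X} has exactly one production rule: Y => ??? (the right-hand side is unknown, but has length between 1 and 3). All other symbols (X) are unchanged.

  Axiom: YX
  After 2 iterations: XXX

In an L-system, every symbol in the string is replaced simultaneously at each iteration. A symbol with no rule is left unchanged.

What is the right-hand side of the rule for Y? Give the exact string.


Trying Y => XX:
  Step 0: YX
  Step 1: XXX
  Step 2: XXX
Matches the given result.

Answer: XX


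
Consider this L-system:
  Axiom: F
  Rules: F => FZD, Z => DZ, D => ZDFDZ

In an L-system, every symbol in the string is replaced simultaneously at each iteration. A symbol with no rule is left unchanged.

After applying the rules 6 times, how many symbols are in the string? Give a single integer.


Step 0: length = 1
Step 1: length = 3
Step 2: length = 10
Step 3: length = 34
Step 4: length = 116
Step 5: length = 396
Step 6: length = 1352

Answer: 1352


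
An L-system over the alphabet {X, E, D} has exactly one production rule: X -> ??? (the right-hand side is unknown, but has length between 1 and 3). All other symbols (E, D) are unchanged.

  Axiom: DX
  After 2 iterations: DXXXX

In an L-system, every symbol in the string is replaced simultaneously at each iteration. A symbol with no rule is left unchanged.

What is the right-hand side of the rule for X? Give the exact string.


Trying X -> XX:
  Step 0: DX
  Step 1: DXX
  Step 2: DXXXX
Matches the given result.

Answer: XX


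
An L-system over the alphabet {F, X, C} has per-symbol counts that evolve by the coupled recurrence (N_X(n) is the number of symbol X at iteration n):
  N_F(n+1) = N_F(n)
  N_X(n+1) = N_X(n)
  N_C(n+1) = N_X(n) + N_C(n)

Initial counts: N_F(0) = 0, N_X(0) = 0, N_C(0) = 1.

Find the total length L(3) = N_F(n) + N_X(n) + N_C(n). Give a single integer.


Step 0: N_F=0, N_X=0, N_C=1, L=1
Step 1: N_F=0, N_X=0, N_C=1, L=1
Step 2: N_F=0, N_X=0, N_C=1, L=1
Step 3: N_F=0, N_X=0, N_C=1, L=1

Answer: 1


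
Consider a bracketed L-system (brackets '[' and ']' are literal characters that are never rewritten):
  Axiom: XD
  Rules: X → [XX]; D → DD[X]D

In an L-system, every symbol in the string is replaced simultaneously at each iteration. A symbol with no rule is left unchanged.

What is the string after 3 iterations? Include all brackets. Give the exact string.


Step 0: XD
Step 1: [XX]DD[X]D
Step 2: [[XX][XX]]DD[X]DDD[X]D[[XX]]DD[X]D
Step 3: [[[XX][XX]][[XX][XX]]]DD[X]DDD[X]D[[XX]]DD[X]DDD[X]DDD[X]D[[XX]]DD[X]D[[[XX][XX]]]DD[X]DDD[X]D[[XX]]DD[X]D

Answer: [[[XX][XX]][[XX][XX]]]DD[X]DDD[X]D[[XX]]DD[X]DDD[X]DDD[X]D[[XX]]DD[X]D[[[XX][XX]]]DD[X]DDD[X]D[[XX]]DD[X]D


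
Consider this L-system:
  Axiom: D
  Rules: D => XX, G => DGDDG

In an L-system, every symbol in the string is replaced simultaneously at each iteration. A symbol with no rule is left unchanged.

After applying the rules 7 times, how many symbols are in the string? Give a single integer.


Step 0: length = 1
Step 1: length = 2
Step 2: length = 2
Step 3: length = 2
Step 4: length = 2
Step 5: length = 2
Step 6: length = 2
Step 7: length = 2

Answer: 2


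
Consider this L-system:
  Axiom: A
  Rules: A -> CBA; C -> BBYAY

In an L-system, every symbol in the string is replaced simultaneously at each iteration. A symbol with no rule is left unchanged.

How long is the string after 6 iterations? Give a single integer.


Answer: 89

Derivation:
Step 0: length = 1
Step 1: length = 3
Step 2: length = 9
Step 3: length = 17
Step 4: length = 31
Step 5: length = 53
Step 6: length = 89


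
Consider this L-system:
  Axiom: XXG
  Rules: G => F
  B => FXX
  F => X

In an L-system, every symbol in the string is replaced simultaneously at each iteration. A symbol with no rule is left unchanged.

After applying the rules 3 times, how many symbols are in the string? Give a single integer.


Answer: 3

Derivation:
Step 0: length = 3
Step 1: length = 3
Step 2: length = 3
Step 3: length = 3


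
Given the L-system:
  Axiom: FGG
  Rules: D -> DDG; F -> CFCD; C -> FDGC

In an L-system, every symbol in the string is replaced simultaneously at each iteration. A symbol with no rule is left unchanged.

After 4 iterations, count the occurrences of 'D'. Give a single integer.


Step 0: FGG  (0 'D')
Step 1: CFCDGG  (1 'D')
Step 2: FDGCCFCDFDGCDDGGG  (5 'D')
Step 3: CFCDDDGGFDGCFDGCCFCDFDGCDDGCFCDDDGGFDGCDDGDDGGGG  (17 'D')
Step 4: FDGCCFCDFDGCDDGDDGDDGGGCFCDDDGGFDGCCFCDDDGGFDGCFDGCCFCDFDGCDDGCFCDDDGGFDGCDDGDDGGFDGCCFCDFDGCDDGDDGDDGGGCFCDDDGGFDGCDDGDDGGDDGDDGGGGG  (51 'D')

Answer: 51


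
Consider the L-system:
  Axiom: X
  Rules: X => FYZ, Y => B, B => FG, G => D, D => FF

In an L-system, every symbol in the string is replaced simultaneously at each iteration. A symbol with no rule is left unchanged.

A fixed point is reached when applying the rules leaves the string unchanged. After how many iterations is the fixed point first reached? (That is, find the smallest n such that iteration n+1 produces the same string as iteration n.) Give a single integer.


Step 0: X
Step 1: FYZ
Step 2: FBZ
Step 3: FFGZ
Step 4: FFDZ
Step 5: FFFFZ
Step 6: FFFFZ  (unchanged — fixed point at step 5)

Answer: 5


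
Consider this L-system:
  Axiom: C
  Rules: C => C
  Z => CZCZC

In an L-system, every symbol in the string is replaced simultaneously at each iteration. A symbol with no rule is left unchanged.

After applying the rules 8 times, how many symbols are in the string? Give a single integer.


Answer: 1

Derivation:
Step 0: length = 1
Step 1: length = 1
Step 2: length = 1
Step 3: length = 1
Step 4: length = 1
Step 5: length = 1
Step 6: length = 1
Step 7: length = 1
Step 8: length = 1


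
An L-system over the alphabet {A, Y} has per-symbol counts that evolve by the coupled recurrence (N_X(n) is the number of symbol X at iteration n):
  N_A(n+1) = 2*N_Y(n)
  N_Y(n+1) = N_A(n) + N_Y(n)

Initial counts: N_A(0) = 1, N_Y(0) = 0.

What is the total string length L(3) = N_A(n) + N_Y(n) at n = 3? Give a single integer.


Step 0: N_A=1, N_Y=0, L=1
Step 1: N_A=0, N_Y=1, L=1
Step 2: N_A=2, N_Y=1, L=3
Step 3: N_A=2, N_Y=3, L=5

Answer: 5


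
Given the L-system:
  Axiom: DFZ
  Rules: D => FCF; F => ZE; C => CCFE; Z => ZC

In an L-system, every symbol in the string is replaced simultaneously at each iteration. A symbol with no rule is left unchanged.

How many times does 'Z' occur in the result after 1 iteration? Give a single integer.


Answer: 2

Derivation:
Step 0: DFZ  (1 'Z')
Step 1: FCFZEZC  (2 'Z')


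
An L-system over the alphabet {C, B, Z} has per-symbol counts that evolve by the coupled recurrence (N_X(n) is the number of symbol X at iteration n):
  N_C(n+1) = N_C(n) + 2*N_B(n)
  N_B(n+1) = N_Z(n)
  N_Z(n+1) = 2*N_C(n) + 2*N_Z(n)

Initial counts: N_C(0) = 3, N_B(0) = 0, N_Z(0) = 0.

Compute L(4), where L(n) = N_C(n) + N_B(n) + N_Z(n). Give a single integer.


Answer: 207

Derivation:
Step 0: N_C=3, N_B=0, N_Z=0, L=3
Step 1: N_C=3, N_B=0, N_Z=6, L=9
Step 2: N_C=3, N_B=6, N_Z=18, L=27
Step 3: N_C=15, N_B=18, N_Z=42, L=75
Step 4: N_C=51, N_B=42, N_Z=114, L=207


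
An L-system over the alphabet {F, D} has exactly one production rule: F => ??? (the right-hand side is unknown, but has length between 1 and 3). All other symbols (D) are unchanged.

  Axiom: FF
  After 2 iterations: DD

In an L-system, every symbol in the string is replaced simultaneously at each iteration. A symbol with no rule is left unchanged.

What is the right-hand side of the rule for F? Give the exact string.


Answer: D

Derivation:
Trying F => D:
  Step 0: FF
  Step 1: DD
  Step 2: DD
Matches the given result.


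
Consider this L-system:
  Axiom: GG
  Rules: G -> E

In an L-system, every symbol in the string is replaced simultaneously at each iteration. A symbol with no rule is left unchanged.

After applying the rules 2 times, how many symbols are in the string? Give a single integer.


Step 0: length = 2
Step 1: length = 2
Step 2: length = 2

Answer: 2


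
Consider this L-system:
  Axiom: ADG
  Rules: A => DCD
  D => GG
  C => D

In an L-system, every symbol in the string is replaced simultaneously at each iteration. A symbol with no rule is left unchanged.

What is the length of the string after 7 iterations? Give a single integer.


Answer: 9

Derivation:
Step 0: length = 3
Step 1: length = 6
Step 2: length = 8
Step 3: length = 9
Step 4: length = 9
Step 5: length = 9
Step 6: length = 9
Step 7: length = 9


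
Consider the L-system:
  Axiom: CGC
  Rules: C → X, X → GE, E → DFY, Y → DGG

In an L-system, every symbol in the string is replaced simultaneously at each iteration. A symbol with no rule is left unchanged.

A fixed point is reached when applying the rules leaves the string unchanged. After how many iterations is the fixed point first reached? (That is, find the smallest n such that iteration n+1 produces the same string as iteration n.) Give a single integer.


Answer: 4

Derivation:
Step 0: CGC
Step 1: XGX
Step 2: GEGGE
Step 3: GDFYGGDFY
Step 4: GDFDGGGGDFDGG
Step 5: GDFDGGGGDFDGG  (unchanged — fixed point at step 4)


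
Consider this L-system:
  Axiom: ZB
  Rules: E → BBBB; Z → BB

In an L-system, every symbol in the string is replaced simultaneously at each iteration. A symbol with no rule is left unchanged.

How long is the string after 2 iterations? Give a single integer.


Step 0: length = 2
Step 1: length = 3
Step 2: length = 3

Answer: 3


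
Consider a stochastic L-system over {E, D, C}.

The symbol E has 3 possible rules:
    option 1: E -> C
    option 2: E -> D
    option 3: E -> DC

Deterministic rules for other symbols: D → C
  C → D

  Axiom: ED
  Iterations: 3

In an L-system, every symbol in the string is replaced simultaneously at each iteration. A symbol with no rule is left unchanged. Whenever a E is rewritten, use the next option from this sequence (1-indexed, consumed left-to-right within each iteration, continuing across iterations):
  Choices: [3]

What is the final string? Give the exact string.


Answer: DCC

Derivation:
Step 0: ED
Step 1: DCC  (used choices [3])
Step 2: CDD  (used choices [])
Step 3: DCC  (used choices [])


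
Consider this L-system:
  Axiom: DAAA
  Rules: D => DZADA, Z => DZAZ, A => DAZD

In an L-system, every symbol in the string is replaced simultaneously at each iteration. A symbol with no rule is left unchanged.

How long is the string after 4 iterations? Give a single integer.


Answer: 1467

Derivation:
Step 0: length = 4
Step 1: length = 17
Step 2: length = 76
Step 3: length = 334
Step 4: length = 1467
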